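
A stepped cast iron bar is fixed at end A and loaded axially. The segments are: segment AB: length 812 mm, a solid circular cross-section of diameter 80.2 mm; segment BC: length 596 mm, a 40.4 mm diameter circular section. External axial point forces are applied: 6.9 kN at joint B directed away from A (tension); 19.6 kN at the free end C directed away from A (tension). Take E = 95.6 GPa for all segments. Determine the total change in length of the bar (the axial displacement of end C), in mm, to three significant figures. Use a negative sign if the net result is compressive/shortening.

Internal axial forces (sectioning from the free end, tension +): N_BC = 19.6 kN, N_AB = 26.5 kN.
A_AB = 5052 mm².
A_BC = 1282 mm².
δ_AB = 26500·812/(5052·95600) = 0.04456 mm
δ_BC = 19600·596/(1282·95600) = 0.09532 mm
δ = Σδ_i = 0.1399 mm.

0.140 mm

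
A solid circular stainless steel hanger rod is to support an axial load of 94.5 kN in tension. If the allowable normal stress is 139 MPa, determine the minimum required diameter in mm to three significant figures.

29.4 mm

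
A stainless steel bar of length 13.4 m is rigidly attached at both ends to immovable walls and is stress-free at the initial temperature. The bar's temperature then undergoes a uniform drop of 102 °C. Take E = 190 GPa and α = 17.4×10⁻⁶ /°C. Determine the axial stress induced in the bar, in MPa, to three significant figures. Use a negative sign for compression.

Free thermal expansion αLΔT = 17.4e-6 · 13400 · -102 = -23.78 mm.
The walls impose strain ε = −(-23.78)/13400 = 1.7748e-03; σ = Eε = 190000 · 1.7748e-03 = 337.2 MPa.

337 MPa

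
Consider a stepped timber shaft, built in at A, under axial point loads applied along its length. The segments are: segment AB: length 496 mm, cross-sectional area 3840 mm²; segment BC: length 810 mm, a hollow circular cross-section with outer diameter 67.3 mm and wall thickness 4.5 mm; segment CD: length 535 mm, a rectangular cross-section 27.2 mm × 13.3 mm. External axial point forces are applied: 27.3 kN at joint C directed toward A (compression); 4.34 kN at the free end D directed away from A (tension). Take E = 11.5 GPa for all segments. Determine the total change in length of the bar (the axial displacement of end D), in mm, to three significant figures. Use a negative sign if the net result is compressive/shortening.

Internal axial forces (sectioning from the free end, tension +): N_CD = 4.34 kN, N_BC = -22.96 kN, N_AB = -22.96 kN.
A_BC = 887.8 mm².
A_CD = 361.8 mm².
δ_AB = -22960·496/(3840·11500) = -0.2579 mm
δ_BC = -22960·810/(887.8·11500) = -1.822 mm
δ_CD = 4340·535/(361.8·11500) = 0.5581 mm
δ = Σδ_i = -1.521 mm.

-1.52 mm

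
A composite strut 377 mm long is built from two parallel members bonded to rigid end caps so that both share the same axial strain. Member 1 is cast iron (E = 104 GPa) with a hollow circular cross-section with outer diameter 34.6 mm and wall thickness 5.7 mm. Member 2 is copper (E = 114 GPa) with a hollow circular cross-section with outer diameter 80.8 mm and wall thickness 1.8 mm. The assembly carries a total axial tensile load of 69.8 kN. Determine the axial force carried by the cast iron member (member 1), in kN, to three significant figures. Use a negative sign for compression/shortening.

A_1 = 517.5 mm².
A_2 = 446.7 mm².
Equal strain + equilibrium ⇒ each member carries load in proportion to AE: A₁E₁ = 53820000 N, A₂E₂ = 50930000 N, ΣAE = 104700000 N.
F₁ = P·A₁E₁/ΣAE = 69800·53820000/104700000 = 35860 N.

35.9 kN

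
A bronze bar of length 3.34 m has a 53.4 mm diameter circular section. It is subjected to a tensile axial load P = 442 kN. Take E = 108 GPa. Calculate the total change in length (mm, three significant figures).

6.10 mm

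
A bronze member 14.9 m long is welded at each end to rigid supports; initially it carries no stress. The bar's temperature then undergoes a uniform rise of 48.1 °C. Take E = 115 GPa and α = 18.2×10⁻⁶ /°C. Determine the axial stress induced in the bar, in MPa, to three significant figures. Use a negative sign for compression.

-101 MPa

Free thermal expansion αLΔT = 18.2e-6 · 14900 · 48.1 = 13.04 mm.
The walls impose strain ε = −(13.04)/14900 = -8.7542e-04; σ = Eε = 115000 · -8.7542e-04 = -100.7 MPa.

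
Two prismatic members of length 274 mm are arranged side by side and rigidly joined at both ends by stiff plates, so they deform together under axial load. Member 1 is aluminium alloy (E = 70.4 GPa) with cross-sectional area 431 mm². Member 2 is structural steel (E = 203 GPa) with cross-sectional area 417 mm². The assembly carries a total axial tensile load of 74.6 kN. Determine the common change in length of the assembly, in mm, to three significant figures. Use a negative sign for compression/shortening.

0.178 mm

Equal strain + equilibrium ⇒ each member carries load in proportion to AE: A₁E₁ = 30340000 N, A₂E₂ = 84650000 N, ΣAE = 115000000 N.
δ = PL/ΣAE = 74600·274/115000000 = 0.1778 mm.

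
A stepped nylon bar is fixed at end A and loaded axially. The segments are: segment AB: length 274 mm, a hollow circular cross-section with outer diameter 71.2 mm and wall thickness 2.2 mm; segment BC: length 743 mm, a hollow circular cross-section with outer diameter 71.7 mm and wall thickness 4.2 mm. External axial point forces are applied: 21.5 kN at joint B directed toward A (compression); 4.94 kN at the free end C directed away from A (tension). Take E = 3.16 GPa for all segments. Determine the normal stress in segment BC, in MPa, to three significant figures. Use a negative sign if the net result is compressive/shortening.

Internal axial forces (sectioning from the free end, tension +): N_BC = 4.94 kN, N_AB = -16.56 kN.
A_BC = 890.6 mm².
σ_BC = N_BC/A_BC = 4940/890.6 = 5.547 MPa.

5.55 MPa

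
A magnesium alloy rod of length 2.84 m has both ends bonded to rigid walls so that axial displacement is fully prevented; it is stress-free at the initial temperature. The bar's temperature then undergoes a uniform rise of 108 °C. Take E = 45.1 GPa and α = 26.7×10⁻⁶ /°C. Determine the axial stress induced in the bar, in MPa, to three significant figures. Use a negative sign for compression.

Free thermal expansion αLΔT = 26.7e-6 · 2840 · 108 = 8.189 mm.
The walls impose strain ε = −(8.189)/2840 = -2.8836e-03; σ = Eε = 45100 · -2.8836e-03 = -130.1 MPa.

-130 MPa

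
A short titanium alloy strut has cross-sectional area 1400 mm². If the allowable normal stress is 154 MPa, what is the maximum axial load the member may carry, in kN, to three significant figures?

216 kN

P_max = σ_allow · A = 154 · 1400 = 215600 N = 215.6 kN.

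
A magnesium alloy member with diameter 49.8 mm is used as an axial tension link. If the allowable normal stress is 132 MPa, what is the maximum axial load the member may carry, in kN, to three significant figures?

257 kN

A = 1948 mm².
P_max = σ_allow · A = 132 · 1948 = 257100 N = 257.1 kN.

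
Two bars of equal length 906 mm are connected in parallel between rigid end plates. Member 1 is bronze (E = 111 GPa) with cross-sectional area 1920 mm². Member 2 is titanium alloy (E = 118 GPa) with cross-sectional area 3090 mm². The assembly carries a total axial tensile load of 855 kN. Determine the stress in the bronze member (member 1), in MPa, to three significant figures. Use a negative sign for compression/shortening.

Equal strain + equilibrium ⇒ each member carries load in proportion to AE: A₁E₁ = 213100000 N, A₂E₂ = 364600000 N, ΣAE = 577700000 N.
σ₁ = P·E₁/ΣAE = 855000·111000/577700000 = 164.3 MPa.

164 MPa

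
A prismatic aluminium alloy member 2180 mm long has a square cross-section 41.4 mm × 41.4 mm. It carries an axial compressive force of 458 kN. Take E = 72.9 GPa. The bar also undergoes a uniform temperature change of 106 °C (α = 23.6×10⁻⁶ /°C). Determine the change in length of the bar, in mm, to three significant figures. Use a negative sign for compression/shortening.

-2.54 mm

A = 1714 mm².
δ_mech = NL/(AE) = -458000·2180/(1714·72900) = -7.991 mm.
δ_thermal = αLΔT = 23.6e-6·2180·106 = 5.453 mm.
δ = δ_mech + δ_thermal = -2.537 mm.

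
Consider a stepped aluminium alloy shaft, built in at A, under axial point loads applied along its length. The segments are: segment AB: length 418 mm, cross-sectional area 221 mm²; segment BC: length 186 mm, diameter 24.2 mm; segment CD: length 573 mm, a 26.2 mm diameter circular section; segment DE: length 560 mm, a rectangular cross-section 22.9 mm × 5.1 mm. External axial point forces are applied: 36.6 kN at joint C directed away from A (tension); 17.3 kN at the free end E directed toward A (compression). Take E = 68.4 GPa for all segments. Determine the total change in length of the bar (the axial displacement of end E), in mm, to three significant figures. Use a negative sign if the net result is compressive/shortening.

-0.834 mm

Internal axial forces (sectioning from the free end, tension +): N_DE = -17.3 kN, N_CD = -17.3 kN, N_BC = 19.3 kN, N_AB = 19.3 kN.
A_BC = 460 mm².
A_CD = 539.1 mm².
A_DE = 116.8 mm².
δ_AB = 19300·418/(221·68400) = 0.5337 mm
δ_BC = 19300·186/(460·68400) = 0.1141 mm
δ_CD = -17300·573/(539.1·68400) = -0.2688 mm
δ_DE = -17300·560/(116.8·68400) = -1.213 mm
δ = Σδ_i = -0.8338 mm.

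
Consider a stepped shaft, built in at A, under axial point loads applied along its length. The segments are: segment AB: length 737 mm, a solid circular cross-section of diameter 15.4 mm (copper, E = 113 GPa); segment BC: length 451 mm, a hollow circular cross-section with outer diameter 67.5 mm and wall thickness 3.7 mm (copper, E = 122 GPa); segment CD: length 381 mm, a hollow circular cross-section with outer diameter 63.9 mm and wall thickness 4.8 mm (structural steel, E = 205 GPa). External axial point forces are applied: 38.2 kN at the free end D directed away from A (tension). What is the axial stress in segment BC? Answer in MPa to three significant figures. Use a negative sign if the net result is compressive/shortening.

Internal axial forces (sectioning from the free end, tension +): N_CD = 38.2 kN, N_BC = 38.2 kN, N_AB = 38.2 kN.
A_BC = 741.6 mm².
σ_BC = N_BC/A_BC = 38200/741.6 = 51.51 MPa.

51.5 MPa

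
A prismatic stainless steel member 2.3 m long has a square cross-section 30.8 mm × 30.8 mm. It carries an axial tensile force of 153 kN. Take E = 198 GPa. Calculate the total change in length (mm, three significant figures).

1.87 mm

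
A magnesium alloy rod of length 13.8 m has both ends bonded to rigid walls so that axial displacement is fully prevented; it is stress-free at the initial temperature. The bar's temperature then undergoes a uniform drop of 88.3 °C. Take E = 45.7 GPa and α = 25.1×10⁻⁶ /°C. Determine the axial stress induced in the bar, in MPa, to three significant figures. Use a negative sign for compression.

101 MPa

Free thermal expansion αLΔT = 25.1e-6 · 13800 · -88.3 = -30.59 mm.
The walls impose strain ε = −(-30.59)/13800 = 2.2163e-03; σ = Eε = 45700 · 2.2163e-03 = 101.3 MPa.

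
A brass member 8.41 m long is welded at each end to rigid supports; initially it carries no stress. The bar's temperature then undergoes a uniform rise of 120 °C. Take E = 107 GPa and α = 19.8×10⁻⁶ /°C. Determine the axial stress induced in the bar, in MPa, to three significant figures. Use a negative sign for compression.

Free thermal expansion αLΔT = 19.8e-6 · 8410 · 120 = 19.98 mm.
The walls impose strain ε = −(19.98)/8410 = -2.3760e-03; σ = Eε = 107000 · -2.3760e-03 = -254.2 MPa.

-254 MPa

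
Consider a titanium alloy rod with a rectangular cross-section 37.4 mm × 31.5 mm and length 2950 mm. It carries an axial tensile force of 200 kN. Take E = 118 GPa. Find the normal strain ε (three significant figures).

0.00144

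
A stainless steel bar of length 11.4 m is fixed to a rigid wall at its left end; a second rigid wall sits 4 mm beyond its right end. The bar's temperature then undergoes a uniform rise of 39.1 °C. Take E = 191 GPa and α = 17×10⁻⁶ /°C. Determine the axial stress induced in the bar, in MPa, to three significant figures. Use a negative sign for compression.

Free thermal expansion αLΔT = 17e-6 · 11400 · 39.1 = 7.578 mm.
The walls engage after the gap closes; constrained expansion = 7.578 − 4 = 3.578 mm.
The walls impose strain ε = −(3.578)/11400 = -3.1382e-04; σ = Eε = 191000 · -3.1382e-04 = -59.94 MPa.

-59.9 MPa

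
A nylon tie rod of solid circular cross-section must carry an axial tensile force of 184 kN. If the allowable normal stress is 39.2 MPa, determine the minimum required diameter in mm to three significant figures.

77.3 mm

Required area A ≥ P/σ_allow = 184000/39.2 = 4694 mm².
For a solid circular section, d ≥ √(4A/π) = 77.31 mm.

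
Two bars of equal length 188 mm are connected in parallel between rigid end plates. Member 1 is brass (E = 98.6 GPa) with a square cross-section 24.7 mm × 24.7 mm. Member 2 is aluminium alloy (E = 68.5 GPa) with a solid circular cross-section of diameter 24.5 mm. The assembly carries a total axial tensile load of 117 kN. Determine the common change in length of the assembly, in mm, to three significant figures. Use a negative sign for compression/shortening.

A_1 = 610.1 mm².
A_2 = 471.4 mm².
Equal strain + equilibrium ⇒ each member carries load in proportion to AE: A₁E₁ = 60150000 N, A₂E₂ = 32290000 N, ΣAE = 92450000 N.
δ = PL/ΣAE = 117000·188/92450000 = 0.2379 mm.

0.238 mm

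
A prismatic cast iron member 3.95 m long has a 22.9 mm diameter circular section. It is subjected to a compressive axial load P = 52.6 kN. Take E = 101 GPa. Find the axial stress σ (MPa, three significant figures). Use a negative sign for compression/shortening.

-128 MPa

A = 411.9 mm².
σ = N/A = -52600/411.9 = -127.7 MPa.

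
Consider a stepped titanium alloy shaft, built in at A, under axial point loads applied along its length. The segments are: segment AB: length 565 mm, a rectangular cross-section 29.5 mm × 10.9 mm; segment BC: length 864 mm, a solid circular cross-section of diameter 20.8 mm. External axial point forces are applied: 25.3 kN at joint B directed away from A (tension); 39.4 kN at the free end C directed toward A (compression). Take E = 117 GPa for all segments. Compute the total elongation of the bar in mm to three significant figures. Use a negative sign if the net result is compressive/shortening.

Internal axial forces (sectioning from the free end, tension +): N_BC = -39.4 kN, N_AB = -14.1 kN.
A_AB = 321.6 mm².
A_BC = 339.8 mm².
δ_AB = -14100·565/(321.6·117000) = -0.2118 mm
δ_BC = -39400·864/(339.8·117000) = -0.8563 mm
δ = Σδ_i = -1.068 mm.

-1.07 mm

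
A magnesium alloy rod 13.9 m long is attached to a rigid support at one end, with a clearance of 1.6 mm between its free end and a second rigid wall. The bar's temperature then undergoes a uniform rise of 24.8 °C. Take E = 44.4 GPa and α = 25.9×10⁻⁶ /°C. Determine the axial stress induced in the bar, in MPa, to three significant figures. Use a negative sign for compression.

Free thermal expansion αLΔT = 25.9e-6 · 13900 · 24.8 = 8.928 mm.
The walls engage after the gap closes; constrained expansion = 8.928 − 1.6 = 7.328 mm.
The walls impose strain ε = −(7.328)/13900 = -5.2721e-04; σ = Eε = 44400 · -5.2721e-04 = -23.41 MPa.

-23.4 MPa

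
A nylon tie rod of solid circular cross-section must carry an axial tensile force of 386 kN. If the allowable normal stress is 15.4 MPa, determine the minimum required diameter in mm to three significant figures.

179 mm

Required area A ≥ P/σ_allow = 386000/15.4 = 25060 mm².
For a solid circular section, d ≥ √(4A/π) = 178.6 mm.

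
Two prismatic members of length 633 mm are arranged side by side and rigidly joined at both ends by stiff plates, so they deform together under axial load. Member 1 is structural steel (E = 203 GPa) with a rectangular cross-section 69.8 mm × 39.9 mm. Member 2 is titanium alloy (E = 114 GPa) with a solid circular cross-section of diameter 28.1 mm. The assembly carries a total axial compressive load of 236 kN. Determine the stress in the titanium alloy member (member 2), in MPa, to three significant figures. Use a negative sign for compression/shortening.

-42.3 MPa

A_1 = 2785 mm².
A_2 = 620.2 mm².
Equal strain + equilibrium ⇒ each member carries load in proportion to AE: A₁E₁ = 565400000 N, A₂E₂ = 70700000 N, ΣAE = 636100000 N.
σ₂ = P·E₂/ΣAE = -236000·114000/636100000 = -42.3 MPa.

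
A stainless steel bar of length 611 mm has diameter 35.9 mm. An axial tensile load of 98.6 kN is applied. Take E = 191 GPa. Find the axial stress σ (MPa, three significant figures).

97.4 MPa

A = 1012 mm².
σ = N/A = 98600/1012 = 97.41 MPa.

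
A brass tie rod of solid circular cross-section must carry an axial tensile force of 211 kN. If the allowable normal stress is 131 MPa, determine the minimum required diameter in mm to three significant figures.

Required area A ≥ P/σ_allow = 211000/131 = 1611 mm².
For a solid circular section, d ≥ √(4A/π) = 45.29 mm.

45.3 mm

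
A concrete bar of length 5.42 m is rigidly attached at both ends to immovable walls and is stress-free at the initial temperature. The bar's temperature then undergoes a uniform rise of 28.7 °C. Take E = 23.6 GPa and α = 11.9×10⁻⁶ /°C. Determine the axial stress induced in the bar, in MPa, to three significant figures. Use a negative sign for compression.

Free thermal expansion αLΔT = 11.9e-6 · 5420 · 28.7 = 1.851 mm.
The walls impose strain ε = −(1.851)/5420 = -3.4153e-04; σ = Eε = 23600 · -3.4153e-04 = -8.06 MPa.

-8.06 MPa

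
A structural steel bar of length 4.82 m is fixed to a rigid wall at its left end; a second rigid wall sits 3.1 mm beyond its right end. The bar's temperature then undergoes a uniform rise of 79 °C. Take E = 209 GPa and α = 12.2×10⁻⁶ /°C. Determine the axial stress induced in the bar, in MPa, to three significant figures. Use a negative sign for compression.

-67.0 MPa

Free thermal expansion αLΔT = 12.2e-6 · 4820 · 79 = 4.646 mm.
The walls engage after the gap closes; constrained expansion = 4.646 − 3.1 = 1.546 mm.
The walls impose strain ε = −(1.546)/4820 = -3.2065e-04; σ = Eε = 209000 · -3.2065e-04 = -67.02 MPa.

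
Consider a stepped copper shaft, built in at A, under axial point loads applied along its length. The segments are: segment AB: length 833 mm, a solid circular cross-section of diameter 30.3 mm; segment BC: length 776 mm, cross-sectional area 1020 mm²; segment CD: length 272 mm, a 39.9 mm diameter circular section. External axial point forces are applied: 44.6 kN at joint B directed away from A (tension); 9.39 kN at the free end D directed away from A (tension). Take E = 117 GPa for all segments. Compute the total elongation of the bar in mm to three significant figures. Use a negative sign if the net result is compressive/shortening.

0.612 mm

Internal axial forces (sectioning from the free end, tension +): N_CD = 9.39 kN, N_BC = 9.39 kN, N_AB = 53.99 kN.
A_AB = 721.1 mm².
A_CD = 1250 mm².
δ_AB = 53990·833/(721.1·117000) = 0.5331 mm
δ_BC = 9390·776/(1020·117000) = 0.06106 mm
δ_CD = 9390·272/(1250·117000) = 0.01746 mm
δ = Σδ_i = 0.6116 mm.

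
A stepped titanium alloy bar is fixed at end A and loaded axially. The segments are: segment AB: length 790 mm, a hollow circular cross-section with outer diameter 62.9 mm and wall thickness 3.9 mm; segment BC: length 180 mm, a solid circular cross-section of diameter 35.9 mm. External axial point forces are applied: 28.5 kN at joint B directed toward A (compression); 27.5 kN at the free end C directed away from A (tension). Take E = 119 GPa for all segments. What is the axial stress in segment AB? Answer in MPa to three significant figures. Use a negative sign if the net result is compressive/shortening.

Internal axial forces (sectioning from the free end, tension +): N_BC = 27.5 kN, N_AB = -1 kN.
A_AB = 722.9 mm².
σ_AB = N_AB/A_AB = -1000/722.9 = -1.383 MPa.

-1.38 MPa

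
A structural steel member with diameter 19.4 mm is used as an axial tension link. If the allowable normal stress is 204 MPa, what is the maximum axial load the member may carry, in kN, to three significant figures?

60.3 kN

A = 295.6 mm².
P_max = σ_allow · A = 204 · 295.6 = 60300 N = 60.3 kN.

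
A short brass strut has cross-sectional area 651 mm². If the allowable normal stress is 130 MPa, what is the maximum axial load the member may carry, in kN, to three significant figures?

84.6 kN

P_max = σ_allow · A = 130 · 651 = 84630 N = 84.63 kN.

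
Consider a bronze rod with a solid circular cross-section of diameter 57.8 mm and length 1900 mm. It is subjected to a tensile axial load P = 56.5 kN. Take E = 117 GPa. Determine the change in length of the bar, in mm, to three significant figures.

0.350 mm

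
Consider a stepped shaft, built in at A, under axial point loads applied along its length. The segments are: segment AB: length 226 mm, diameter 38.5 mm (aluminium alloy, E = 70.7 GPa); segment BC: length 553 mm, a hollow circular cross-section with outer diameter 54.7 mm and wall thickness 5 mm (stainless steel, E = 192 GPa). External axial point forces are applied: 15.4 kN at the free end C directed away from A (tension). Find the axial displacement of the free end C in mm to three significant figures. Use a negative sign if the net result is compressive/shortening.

Internal axial forces (sectioning from the free end, tension +): N_BC = 15.4 kN, N_AB = 15.4 kN.
A_AB = 1164 mm².
A_BC = 780.7 mm².
δ_AB = 15400·226/(1164·70700) = 0.04229 mm
δ_BC = 15400·553/(780.7·192000) = 0.05682 mm
δ = Σδ_i = 0.0991 mm.

0.0991 mm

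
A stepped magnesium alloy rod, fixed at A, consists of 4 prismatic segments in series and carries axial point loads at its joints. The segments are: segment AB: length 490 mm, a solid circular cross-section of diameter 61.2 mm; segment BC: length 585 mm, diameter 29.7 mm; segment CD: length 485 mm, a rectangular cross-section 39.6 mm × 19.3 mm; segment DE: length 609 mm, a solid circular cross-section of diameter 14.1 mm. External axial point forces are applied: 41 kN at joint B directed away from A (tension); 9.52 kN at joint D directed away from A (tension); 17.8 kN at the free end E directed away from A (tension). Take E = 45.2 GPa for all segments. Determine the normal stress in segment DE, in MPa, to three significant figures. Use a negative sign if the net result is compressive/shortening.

Internal axial forces (sectioning from the free end, tension +): N_DE = 17.8 kN, N_CD = 27.32 kN, N_BC = 27.32 kN, N_AB = 68.32 kN.
A_DE = 156.1 mm².
σ_DE = N_DE/A_DE = 17800/156.1 = 114 MPa.

114 MPa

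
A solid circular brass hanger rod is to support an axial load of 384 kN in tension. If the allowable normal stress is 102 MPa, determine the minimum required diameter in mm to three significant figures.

Required area A ≥ P/σ_allow = 384000/102 = 3765 mm².
For a solid circular section, d ≥ √(4A/π) = 69.23 mm.

69.2 mm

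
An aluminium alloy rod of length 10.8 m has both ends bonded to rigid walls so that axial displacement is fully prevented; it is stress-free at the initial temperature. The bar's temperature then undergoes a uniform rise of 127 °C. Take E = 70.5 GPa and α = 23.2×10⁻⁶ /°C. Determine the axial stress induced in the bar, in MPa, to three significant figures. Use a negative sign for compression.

-208 MPa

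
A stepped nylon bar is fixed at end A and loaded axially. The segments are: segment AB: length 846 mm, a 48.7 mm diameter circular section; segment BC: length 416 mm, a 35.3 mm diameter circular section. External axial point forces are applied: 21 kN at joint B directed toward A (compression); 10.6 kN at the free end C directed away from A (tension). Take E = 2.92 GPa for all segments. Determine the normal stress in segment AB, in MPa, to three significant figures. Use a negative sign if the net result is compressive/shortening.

-5.58 MPa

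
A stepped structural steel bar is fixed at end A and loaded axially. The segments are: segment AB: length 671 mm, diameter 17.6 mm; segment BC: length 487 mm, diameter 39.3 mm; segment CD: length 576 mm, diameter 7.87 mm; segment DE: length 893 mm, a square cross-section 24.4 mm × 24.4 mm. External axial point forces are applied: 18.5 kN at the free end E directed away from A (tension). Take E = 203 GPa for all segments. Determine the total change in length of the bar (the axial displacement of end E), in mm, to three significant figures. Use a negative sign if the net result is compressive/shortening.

1.50 mm

Internal axial forces (sectioning from the free end, tension +): N_DE = 18.5 kN, N_CD = 18.5 kN, N_BC = 18.5 kN, N_AB = 18.5 kN.
A_AB = 243.3 mm².
A_BC = 1213 mm².
A_CD = 48.65 mm².
A_DE = 595.4 mm².
δ_AB = 18500·671/(243.3·203000) = 0.2514 mm
δ_BC = 18500·487/(1213·203000) = 0.03659 mm
δ_CD = 18500·576/(48.65·203000) = 1.079 mm
δ_DE = 18500·893/(595.4·203000) = 0.1367 mm
δ = Σδ_i = 1.504 mm.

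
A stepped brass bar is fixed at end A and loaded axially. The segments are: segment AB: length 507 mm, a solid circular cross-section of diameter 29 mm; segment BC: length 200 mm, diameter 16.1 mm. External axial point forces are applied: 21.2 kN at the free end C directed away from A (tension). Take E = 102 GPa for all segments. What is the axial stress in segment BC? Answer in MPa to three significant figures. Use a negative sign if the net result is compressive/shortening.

Internal axial forces (sectioning from the free end, tension +): N_BC = 21.2 kN, N_AB = 21.2 kN.
A_BC = 203.6 mm².
σ_BC = N_BC/A_BC = 21200/203.6 = 104.1 MPa.

104 MPa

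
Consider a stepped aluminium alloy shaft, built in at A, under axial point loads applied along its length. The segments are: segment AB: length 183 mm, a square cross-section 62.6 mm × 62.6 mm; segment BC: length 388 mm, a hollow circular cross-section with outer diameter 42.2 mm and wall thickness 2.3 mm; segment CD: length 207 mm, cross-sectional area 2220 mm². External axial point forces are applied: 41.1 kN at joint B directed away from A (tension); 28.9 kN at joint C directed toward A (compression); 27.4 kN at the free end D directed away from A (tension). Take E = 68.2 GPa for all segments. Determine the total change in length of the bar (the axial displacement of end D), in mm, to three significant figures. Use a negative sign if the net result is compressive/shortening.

0.0350 mm

Internal axial forces (sectioning from the free end, tension +): N_CD = 27.4 kN, N_BC = -1.5 kN, N_AB = 39.6 kN.
A_AB = 3919 mm².
A_BC = 288.3 mm².
δ_AB = 39600·183/(3919·68200) = 0.02712 mm
δ_BC = -1500·388/(288.3·68200) = -0.0296 mm
δ_CD = 27400·207/(2220·68200) = 0.03746 mm
δ = Σδ_i = 0.03498 mm.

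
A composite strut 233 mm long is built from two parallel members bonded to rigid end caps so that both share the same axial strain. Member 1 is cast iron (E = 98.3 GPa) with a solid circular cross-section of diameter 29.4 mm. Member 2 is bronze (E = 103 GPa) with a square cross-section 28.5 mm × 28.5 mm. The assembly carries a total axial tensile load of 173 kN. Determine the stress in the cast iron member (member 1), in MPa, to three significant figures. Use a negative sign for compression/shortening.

A_1 = 678.9 mm².
A_2 = 812.2 mm².
Equal strain + equilibrium ⇒ each member carries load in proportion to AE: A₁E₁ = 66730000 N, A₂E₂ = 83660000 N, ΣAE = 150400000 N.
σ₁ = P·E₁/ΣAE = 173000·98300/150400000 = 113.1 MPa.

113 MPa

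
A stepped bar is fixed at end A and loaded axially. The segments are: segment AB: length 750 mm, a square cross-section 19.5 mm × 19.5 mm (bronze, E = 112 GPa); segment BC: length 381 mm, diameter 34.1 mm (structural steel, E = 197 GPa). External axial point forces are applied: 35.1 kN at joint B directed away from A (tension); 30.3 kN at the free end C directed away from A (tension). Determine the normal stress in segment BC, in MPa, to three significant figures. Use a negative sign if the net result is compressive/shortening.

33.2 MPa

Internal axial forces (sectioning from the free end, tension +): N_BC = 30.3 kN, N_AB = 65.4 kN.
A_BC = 913.3 mm².
σ_BC = N_BC/A_BC = 30300/913.3 = 33.18 MPa.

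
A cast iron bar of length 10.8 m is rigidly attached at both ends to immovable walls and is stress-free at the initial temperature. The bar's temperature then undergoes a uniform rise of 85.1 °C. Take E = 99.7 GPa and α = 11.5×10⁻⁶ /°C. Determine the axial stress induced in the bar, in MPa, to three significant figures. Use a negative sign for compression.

-97.6 MPa

Free thermal expansion αLΔT = 11.5e-6 · 10800 · 85.1 = 10.57 mm.
The walls impose strain ε = −(10.57)/10800 = -9.7865e-04; σ = Eε = 99700 · -9.7865e-04 = -97.57 MPa.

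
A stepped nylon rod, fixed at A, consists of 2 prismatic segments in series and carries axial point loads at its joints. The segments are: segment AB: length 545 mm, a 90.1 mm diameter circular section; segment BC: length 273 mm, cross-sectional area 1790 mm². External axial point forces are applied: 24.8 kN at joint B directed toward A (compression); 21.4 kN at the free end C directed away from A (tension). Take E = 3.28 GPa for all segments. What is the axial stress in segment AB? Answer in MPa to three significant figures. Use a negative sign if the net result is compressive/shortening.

-0.533 MPa

Internal axial forces (sectioning from the free end, tension +): N_BC = 21.4 kN, N_AB = -3.4 kN.
A_AB = 6376 mm².
σ_AB = N_AB/A_AB = -3400/6376 = -0.5333 MPa.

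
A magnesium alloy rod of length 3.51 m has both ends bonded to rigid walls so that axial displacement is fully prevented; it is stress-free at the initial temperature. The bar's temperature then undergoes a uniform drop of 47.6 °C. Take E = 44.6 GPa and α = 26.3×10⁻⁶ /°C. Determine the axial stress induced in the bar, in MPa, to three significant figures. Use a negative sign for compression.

Free thermal expansion αLΔT = 26.3e-6 · 3510 · -47.6 = -4.394 mm.
The walls impose strain ε = −(-4.394)/3510 = 1.2519e-03; σ = Eε = 44600 · 1.2519e-03 = 55.83 MPa.

55.8 MPa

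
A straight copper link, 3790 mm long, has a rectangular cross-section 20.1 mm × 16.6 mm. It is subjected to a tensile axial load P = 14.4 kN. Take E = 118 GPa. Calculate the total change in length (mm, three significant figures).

1.39 mm

A = 333.7 mm².
δ_mech = NL/(AE) = 14400·3790/(333.7·118000) = 1.386 mm.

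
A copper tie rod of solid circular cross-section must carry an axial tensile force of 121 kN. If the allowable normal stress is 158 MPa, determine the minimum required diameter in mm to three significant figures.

31.2 mm

Required area A ≥ P/σ_allow = 121000/158 = 765.8 mm².
For a solid circular section, d ≥ √(4A/π) = 31.23 mm.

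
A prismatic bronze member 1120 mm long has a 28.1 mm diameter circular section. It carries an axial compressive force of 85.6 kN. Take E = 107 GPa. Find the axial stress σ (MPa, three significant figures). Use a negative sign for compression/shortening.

A = 620.2 mm².
σ = N/A = -85600/620.2 = -138 MPa.

-138 MPa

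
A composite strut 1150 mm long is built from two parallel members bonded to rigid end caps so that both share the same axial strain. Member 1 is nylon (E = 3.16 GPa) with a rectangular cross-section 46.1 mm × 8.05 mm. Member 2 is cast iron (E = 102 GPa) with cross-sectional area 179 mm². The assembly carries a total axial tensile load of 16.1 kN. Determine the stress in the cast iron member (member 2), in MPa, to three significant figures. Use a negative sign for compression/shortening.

84.5 MPa

A_1 = 371.1 mm².
Equal strain + equilibrium ⇒ each member carries load in proportion to AE: A₁E₁ = 1173000 N, A₂E₂ = 18260000 N, ΣAE = 19430000 N.
σ₂ = P·E₂/ΣAE = 16100·102000/19430000 = 84.52 MPa.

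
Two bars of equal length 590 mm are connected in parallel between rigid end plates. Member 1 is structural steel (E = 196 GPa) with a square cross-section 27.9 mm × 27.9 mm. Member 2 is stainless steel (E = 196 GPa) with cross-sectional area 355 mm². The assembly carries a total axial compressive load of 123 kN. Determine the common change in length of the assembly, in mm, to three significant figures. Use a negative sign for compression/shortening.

A_1 = 778.4 mm².
Equal strain + equilibrium ⇒ each member carries load in proportion to AE: A₁E₁ = 152600000 N, A₂E₂ = 69580000 N, ΣAE = 222100000 N.
δ = PL/ΣAE = -123000·590/222100000 = -0.3267 mm.

-0.327 mm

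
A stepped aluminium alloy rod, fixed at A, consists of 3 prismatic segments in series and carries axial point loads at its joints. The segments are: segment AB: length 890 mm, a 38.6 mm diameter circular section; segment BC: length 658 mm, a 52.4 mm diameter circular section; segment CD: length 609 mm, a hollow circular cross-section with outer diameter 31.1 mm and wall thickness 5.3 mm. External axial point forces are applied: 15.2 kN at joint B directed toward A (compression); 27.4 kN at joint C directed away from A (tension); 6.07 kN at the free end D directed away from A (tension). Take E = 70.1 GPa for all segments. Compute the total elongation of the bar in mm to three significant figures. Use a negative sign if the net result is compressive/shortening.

0.467 mm

Internal axial forces (sectioning from the free end, tension +): N_CD = 6.07 kN, N_BC = 33.47 kN, N_AB = 18.27 kN.
A_AB = 1170 mm².
A_BC = 2157 mm².
A_CD = 429.6 mm².
δ_AB = 18270·890/(1170·70100) = 0.1982 mm
δ_BC = 33470·658/(2157·70100) = 0.1457 mm
δ_CD = 6070·609/(429.6·70100) = 0.1228 mm
δ = Σδ_i = 0.4667 mm.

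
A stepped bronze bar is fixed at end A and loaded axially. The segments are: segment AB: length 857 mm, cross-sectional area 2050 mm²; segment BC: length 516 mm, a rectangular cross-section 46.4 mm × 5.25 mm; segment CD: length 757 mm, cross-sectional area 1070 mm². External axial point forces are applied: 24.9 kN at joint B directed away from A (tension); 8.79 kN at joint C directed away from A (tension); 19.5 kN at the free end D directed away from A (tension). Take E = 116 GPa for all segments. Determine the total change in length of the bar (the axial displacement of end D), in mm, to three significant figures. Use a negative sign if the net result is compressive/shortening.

Internal axial forces (sectioning from the free end, tension +): N_CD = 19.5 kN, N_BC = 28.29 kN, N_AB = 53.19 kN.
A_BC = 243.6 mm².
δ_AB = 53190·857/(2050·116000) = 0.1917 mm
δ_BC = 28290·516/(243.6·116000) = 0.5166 mm
δ_CD = 19500·757/(1070·116000) = 0.1189 mm
δ = Σδ_i = 0.8272 mm.

0.827 mm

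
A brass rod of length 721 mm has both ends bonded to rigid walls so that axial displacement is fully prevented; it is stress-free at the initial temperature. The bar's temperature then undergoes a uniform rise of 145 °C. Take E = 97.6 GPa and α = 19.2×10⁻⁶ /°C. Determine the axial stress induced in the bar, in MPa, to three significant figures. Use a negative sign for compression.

Free thermal expansion αLΔT = 19.2e-6 · 721 · 145 = 2.007 mm.
The walls impose strain ε = −(2.007)/721 = -2.7840e-03; σ = Eε = 97600 · -2.7840e-03 = -271.7 MPa.

-272 MPa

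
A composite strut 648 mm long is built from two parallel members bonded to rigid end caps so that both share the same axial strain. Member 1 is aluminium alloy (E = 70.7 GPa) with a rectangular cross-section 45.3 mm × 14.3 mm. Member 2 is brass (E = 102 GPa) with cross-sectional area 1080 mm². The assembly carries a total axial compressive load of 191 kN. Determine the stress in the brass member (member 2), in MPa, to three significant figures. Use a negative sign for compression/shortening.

-125 MPa

A_1 = 647.8 mm².
Equal strain + equilibrium ⇒ each member carries load in proportion to AE: A₁E₁ = 45800000 N, A₂E₂ = 110200000 N, ΣAE = 156000000 N.
σ₂ = P·E₂/ΣAE = -191000·102000/156000000 = -124.9 MPa.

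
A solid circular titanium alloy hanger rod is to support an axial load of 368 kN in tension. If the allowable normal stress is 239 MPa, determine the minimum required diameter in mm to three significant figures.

Required area A ≥ P/σ_allow = 368000/239 = 1540 mm².
For a solid circular section, d ≥ √(4A/π) = 44.28 mm.

44.3 mm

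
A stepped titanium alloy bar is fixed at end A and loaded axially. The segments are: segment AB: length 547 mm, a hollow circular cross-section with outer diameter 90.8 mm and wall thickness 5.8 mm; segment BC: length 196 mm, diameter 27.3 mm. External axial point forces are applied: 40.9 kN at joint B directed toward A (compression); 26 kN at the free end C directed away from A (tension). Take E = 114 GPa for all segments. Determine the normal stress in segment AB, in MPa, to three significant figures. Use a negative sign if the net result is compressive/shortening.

Internal axial forces (sectioning from the free end, tension +): N_BC = 26 kN, N_AB = -14.9 kN.
A_AB = 1549 mm².
σ_AB = N_AB/A_AB = -14900/1549 = -9.62 MPa.

-9.62 MPa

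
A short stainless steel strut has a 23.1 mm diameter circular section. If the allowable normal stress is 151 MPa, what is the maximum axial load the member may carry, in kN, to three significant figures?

A = 419.1 mm².
P_max = σ_allow · A = 151 · 419.1 = 63280 N = 63.28 kN.

63.3 kN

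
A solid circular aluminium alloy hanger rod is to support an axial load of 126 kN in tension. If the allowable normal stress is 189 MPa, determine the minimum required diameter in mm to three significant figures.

Required area A ≥ P/σ_allow = 126000/189 = 666.7 mm².
For a solid circular section, d ≥ √(4A/π) = 29.13 mm.

29.1 mm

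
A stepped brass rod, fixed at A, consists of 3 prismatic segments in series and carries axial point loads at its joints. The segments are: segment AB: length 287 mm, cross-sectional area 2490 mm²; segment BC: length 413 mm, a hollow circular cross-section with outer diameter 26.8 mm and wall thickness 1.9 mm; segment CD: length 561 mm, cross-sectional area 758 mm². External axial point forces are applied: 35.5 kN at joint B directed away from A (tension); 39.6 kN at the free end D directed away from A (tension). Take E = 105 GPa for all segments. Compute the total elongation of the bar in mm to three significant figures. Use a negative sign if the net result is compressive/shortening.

Internal axial forces (sectioning from the free end, tension +): N_CD = 39.6 kN, N_BC = 39.6 kN, N_AB = 75.1 kN.
A_BC = 148.6 mm².
δ_AB = 75100·287/(2490·105000) = 0.08244 mm
δ_BC = 39600·413/(148.6·105000) = 1.048 mm
δ_CD = 39600·561/(758·105000) = 0.2791 mm
δ = Σδ_i = 1.41 mm.

1.41 mm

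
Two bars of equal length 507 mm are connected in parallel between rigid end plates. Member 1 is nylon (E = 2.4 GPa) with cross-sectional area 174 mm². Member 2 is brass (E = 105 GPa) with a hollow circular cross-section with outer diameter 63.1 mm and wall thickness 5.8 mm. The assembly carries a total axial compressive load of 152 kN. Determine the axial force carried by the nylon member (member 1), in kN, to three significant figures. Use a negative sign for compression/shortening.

A_2 = 1044 mm².
Equal strain + equilibrium ⇒ each member carries load in proportion to AE: A₁E₁ = 417600 N, A₂E₂ = 109600000 N, ΣAE = 110000000 N.
F₁ = P·A₁E₁/ΣAE = -152000·417600/110000000 = -576.8 N.

-0.577 kN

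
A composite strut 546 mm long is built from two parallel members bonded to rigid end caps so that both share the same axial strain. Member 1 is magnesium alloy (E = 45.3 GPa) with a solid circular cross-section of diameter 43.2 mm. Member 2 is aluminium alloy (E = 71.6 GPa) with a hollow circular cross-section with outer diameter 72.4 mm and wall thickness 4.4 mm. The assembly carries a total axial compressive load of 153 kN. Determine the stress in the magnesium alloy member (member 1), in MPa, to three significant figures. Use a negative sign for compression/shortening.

-51.8 MPa

A_1 = 1466 mm².
A_2 = 940 mm².
Equal strain + equilibrium ⇒ each member carries load in proportion to AE: A₁E₁ = 66400000 N, A₂E₂ = 67300000 N, ΣAE = 133700000 N.
σ₁ = P·E₁/ΣAE = -153000·45300/133700000 = -51.84 MPa.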